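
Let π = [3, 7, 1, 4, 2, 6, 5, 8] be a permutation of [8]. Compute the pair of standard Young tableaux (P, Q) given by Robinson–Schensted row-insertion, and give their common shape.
P = [1, 2, 5, 8] / [3, 4, 6] / [7];  Q = [1, 2, 6, 8] / [3, 4, 7] / [5];  common shape = (4, 3, 1)

Row-insert the values π_1, π_2, … into P one at a time, bumping the leftmost entry strictly greater than the inserted value down to the next row. The recording tableau Q records, in position (i, j), the step at which that cell was added to P.
  Insert 3 (step 1): P = [3];  Q = [1]
  Insert 7 (step 2): P = [3, 7];  Q = [1, 2]
  Insert 1 (step 3): P = [1, 7] / [3];  Q = [1, 2] / [3]
  Insert 4 (step 4): P = [1, 4] / [3, 7];  Q = [1, 2] / [3, 4]
  Insert 2 (step 5): P = [1, 2] / [3, 4] / [7];  Q = [1, 2] / [3, 4] / [5]
  Insert 6 (step 6): P = [1, 2, 6] / [3, 4] / [7];  Q = [1, 2, 6] / [3, 4] / [5]
  Insert 5 (step 7): P = [1, 2, 5] / [3, 4, 6] / [7];  Q = [1, 2, 6] / [3, 4, 7] / [5]
  Insert 8 (step 8): P = [1, 2, 5, 8] / [3, 4, 6] / [7];  Q = [1, 2, 6, 8] / [3, 4, 7] / [5]
Final shape: (4, 3, 1).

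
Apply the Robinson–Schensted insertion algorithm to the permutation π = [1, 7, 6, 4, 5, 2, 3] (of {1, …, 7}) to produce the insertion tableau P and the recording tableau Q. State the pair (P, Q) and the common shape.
P = [1, 2, 3] / [4, 5] / [6] / [7];  Q = [1, 2, 5] / [3, 7] / [4] / [6];  common shape = (3, 2, 1, 1)

Row-insert the values π_1, π_2, … into P one at a time, bumping the leftmost entry strictly greater than the inserted value down to the next row. The recording tableau Q records, in position (i, j), the step at which that cell was added to P.
  Insert 1 (step 1): P = [1];  Q = [1]
  Insert 7 (step 2): P = [1, 7];  Q = [1, 2]
  Insert 6 (step 3): P = [1, 6] / [7];  Q = [1, 2] / [3]
  Insert 4 (step 4): P = [1, 4] / [6] / [7];  Q = [1, 2] / [3] / [4]
  Insert 5 (step 5): P = [1, 4, 5] / [6] / [7];  Q = [1, 2, 5] / [3] / [4]
  Insert 2 (step 6): P = [1, 2, 5] / [4] / [6] / [7];  Q = [1, 2, 5] / [3] / [4] / [6]
  Insert 3 (step 7): P = [1, 2, 3] / [4, 5] / [6] / [7];  Q = [1, 2, 5] / [3, 7] / [4] / [6]
Final shape: (3, 2, 1, 1).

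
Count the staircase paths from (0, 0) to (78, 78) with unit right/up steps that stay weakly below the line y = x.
C_78 = 73745243611532458459690151854647329239335600

These NE paths below the diagonal are counted by the Catalan number C_n = (1/(n + 1)) · C(2n, n). For n = 78: C_78 = (1/79) · C(156, 78) = 5825874245311064218315521996517139009907512400/79 = 73745243611532458459690151854647329239335600.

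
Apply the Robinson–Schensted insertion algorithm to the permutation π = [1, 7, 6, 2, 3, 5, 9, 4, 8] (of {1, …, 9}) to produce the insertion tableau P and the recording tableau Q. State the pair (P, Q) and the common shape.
P = [1, 2, 3, 4, 8] / [5, 9] / [6] / [7];  Q = [1, 2, 5, 6, 7] / [3, 9] / [4] / [8];  common shape = (5, 2, 1, 1)

Row-insert the values π_1, π_2, … into P one at a time, bumping the leftmost entry strictly greater than the inserted value down to the next row. The recording tableau Q records, in position (i, j), the step at which that cell was added to P.
  Insert 1 (step 1): P = [1];  Q = [1]
  Insert 7 (step 2): P = [1, 7];  Q = [1, 2]
  Insert 6 (step 3): P = [1, 6] / [7];  Q = [1, 2] / [3]
  Insert 2 (step 4): P = [1, 2] / [6] / [7];  Q = [1, 2] / [3] / [4]
  Insert 3 (step 5): P = [1, 2, 3] / [6] / [7];  Q = [1, 2, 5] / [3] / [4]
  Insert 5 (step 6): P = [1, 2, 3, 5] / [6] / [7];  Q = [1, 2, 5, 6] / [3] / [4]
  Insert 9 (step 7): P = [1, 2, 3, 5, 9] / [6] / [7];  Q = [1, 2, 5, 6, 7] / [3] / [4]
  Insert 4 (step 8): P = [1, 2, 3, 4, 9] / [5] / [6] / [7];  Q = [1, 2, 5, 6, 7] / [3] / [4] / [8]
  Insert 8 (step 9): P = [1, 2, 3, 4, 8] / [5, 9] / [6] / [7];  Q = [1, 2, 5, 6, 7] / [3, 9] / [4] / [8]
Final shape: (5, 2, 1, 1).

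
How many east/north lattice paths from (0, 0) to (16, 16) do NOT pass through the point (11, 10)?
Number of paths = 438125598

Total paths from (0, 0) to (16, 16): C(32, 16) = 601080390. Paths through (11, 10): (paths (0, 0) → (11, 10)) × (paths (11, 10) → (16, 16)) = C(21, 11) · C(11, 5) = 352716 · 462 = 162954792. Avoidance count = 601080390 − 162954792 = 438125598.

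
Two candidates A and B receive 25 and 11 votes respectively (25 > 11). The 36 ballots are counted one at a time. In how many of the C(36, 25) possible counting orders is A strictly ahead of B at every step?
Strict-lead orderings = 233646504

Total orderings of the 36 votes with 25 for A: C(36, 25) = 600805296. By the Bertrand ballot formula (Cycle Lemma / reflection principle), the number of orderings in which A is strictly ahead of B throughout is (p − q)/(p + q) · C(p + q, p) = (25 − 11)/(25 + 11) · 600805296 = 233646504.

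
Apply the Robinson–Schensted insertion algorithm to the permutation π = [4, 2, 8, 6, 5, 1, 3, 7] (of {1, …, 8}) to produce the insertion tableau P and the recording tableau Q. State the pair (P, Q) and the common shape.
P = [1, 3, 7] / [2, 5] / [4, 6] / [8];  Q = [1, 3, 8] / [2, 4] / [5, 7] / [6];  common shape = (3, 2, 2, 1)

Row-insert the values π_1, π_2, … into P one at a time, bumping the leftmost entry strictly greater than the inserted value down to the next row. The recording tableau Q records, in position (i, j), the step at which that cell was added to P.
  Insert 4 (step 1): P = [4];  Q = [1]
  Insert 2 (step 2): P = [2] / [4];  Q = [1] / [2]
  Insert 8 (step 3): P = [2, 8] / [4];  Q = [1, 3] / [2]
  Insert 6 (step 4): P = [2, 6] / [4, 8];  Q = [1, 3] / [2, 4]
  Insert 5 (step 5): P = [2, 5] / [4, 6] / [8];  Q = [1, 3] / [2, 4] / [5]
  Insert 1 (step 6): P = [1, 5] / [2, 6] / [4] / [8];  Q = [1, 3] / [2, 4] / [5] / [6]
  Insert 3 (step 7): P = [1, 3] / [2, 5] / [4, 6] / [8];  Q = [1, 3] / [2, 4] / [5, 7] / [6]
  Insert 7 (step 8): P = [1, 3, 7] / [2, 5] / [4, 6] / [8];  Q = [1, 3, 8] / [2, 4] / [5, 7] / [6]
Final shape: (3, 2, 2, 1).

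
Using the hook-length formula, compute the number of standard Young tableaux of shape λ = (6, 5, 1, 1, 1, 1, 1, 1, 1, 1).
# SYT of shape (6, 5, 1, 1, 1, 1, 1, 1, 1, 1) = 1790712

Hook-length formula: f^λ = n! / Π hook(c), product over all cells c of the Young diagram. For λ = (6, 5, 1, 1, 1, 1, 1, 1, 1, 1), n = 19 boxes. Hook lengths by row (left-to-right, top-to-bottom): [15, 6, 5, 4, 3, 1]; [13, 4, 3, 2, 1]; [8]; [7]; [6]; [5]; [4]; [3]; [2]; [1]. Product of hooks = 67931136000. So f^λ = 19! / 67931136000 = 121645100408832000 / 67931136000 = 1790712.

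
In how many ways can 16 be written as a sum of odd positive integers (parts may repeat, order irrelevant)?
p_odd(16) = 32

Partitions of 16 using only odd parts 1, 3, 5, …: 15+1, 13+3, 13+1+1+1, 11+5, 11+3+1+1, 11+1+1+1+1+1, 9+7, 9+5+1+1, 9+3+3+1, 9+3+1+1+1+1, 9+1+1+1+1+1+1+1, 7+7+1+1, 7+5+3+1, 7+5+1+1+1+1, 7+3+3+3, 7+3+3+1+1+1, 7+3+1+1+1+1+1+1, 7+1+1+1+1+1+1+1+1+1, 5+5+5+1, 5+5+3+3, 5+5+3+1+1+1, 5+5+1+1+1+1+1+1, 5+3+3+3+1+1, 5+3+3+1+1+1+1+1, 5+3+1+1+1+1+1+1+1+1, 5+1+1+1+1+1+1+1+1+1+1+1, 3+3+3+3+3+1, 3+3+3+3+1+1+1+1, 3+3+3+1+1+1+1+1+1+1, 3+3+1+1+1+1+1+1+1+1+1+1, … (32 total). There are 32. (Euler: this equals q(16), the number of distinct-part partitions.)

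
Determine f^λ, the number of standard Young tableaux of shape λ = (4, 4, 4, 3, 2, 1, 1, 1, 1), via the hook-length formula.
# SYT of shape (4, 4, 4, 3, 2, 1, 1, 1, 1) = 148140720

Hook-length formula: f^λ = n! / Π hook(c), product over all cells c of the Young diagram. For λ = (4, 4, 4, 3, 2, 1, 1, 1, 1), n = 21 boxes. Hook lengths by row (left-to-right, top-to-bottom): [12, 7, 5, 3]; [11, 6, 4, 2]; [10, 5, 3, 1]; [8, 3, 1]; [6, 1]; [4]; [3]; [2]; [1]. Product of hooks = 344881152000. So f^λ = 21! / 344881152000 = 51090942171709440000 / 344881152000 = 148140720.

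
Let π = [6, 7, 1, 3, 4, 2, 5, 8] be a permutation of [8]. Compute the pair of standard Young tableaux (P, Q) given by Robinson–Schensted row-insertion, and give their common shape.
P = [1, 2, 4, 5, 8] / [3, 7] / [6];  Q = [1, 2, 5, 7, 8] / [3, 4] / [6];  common shape = (5, 2, 1)

Row-insert the values π_1, π_2, … into P one at a time, bumping the leftmost entry strictly greater than the inserted value down to the next row. The recording tableau Q records, in position (i, j), the step at which that cell was added to P.
  Insert 6 (step 1): P = [6];  Q = [1]
  Insert 7 (step 2): P = [6, 7];  Q = [1, 2]
  Insert 1 (step 3): P = [1, 7] / [6];  Q = [1, 2] / [3]
  Insert 3 (step 4): P = [1, 3] / [6, 7];  Q = [1, 2] / [3, 4]
  Insert 4 (step 5): P = [1, 3, 4] / [6, 7];  Q = [1, 2, 5] / [3, 4]
  Insert 2 (step 6): P = [1, 2, 4] / [3, 7] / [6];  Q = [1, 2, 5] / [3, 4] / [6]
  Insert 5 (step 7): P = [1, 2, 4, 5] / [3, 7] / [6];  Q = [1, 2, 5, 7] / [3, 4] / [6]
  Insert 8 (step 8): P = [1, 2, 4, 5, 8] / [3, 7] / [6];  Q = [1, 2, 5, 7, 8] / [3, 4] / [6]
Final shape: (5, 2, 1).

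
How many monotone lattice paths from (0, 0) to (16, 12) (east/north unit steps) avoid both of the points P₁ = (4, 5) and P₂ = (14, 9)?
Number of paths = 17162227

Inclusion–exclusion. Total paths: C(28, 16) = 30421755. Through P₁: C(9, 4)·C(19, 12) = 6348888. Through P₂: C(23, 14)·C(5, 2) = 8171900. Since P₁ is strictly southwest of P₂, a monotone path through both must visit P₁ then P₂; paths through both = C(9, 4)·C(14, 10)·C(5, 2) = 1261260. Avoid both = 30421755 − 6348888 − 8171900 + 1261260 = 17162227.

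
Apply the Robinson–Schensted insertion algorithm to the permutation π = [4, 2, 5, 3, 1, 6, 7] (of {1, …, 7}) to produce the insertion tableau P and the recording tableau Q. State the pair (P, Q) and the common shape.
P = [1, 3, 6, 7] / [2, 5] / [4];  Q = [1, 3, 6, 7] / [2, 4] / [5];  common shape = (4, 2, 1)

Row-insert the values π_1, π_2, … into P one at a time, bumping the leftmost entry strictly greater than the inserted value down to the next row. The recording tableau Q records, in position (i, j), the step at which that cell was added to P.
  Insert 4 (step 1): P = [4];  Q = [1]
  Insert 2 (step 2): P = [2] / [4];  Q = [1] / [2]
  Insert 5 (step 3): P = [2, 5] / [4];  Q = [1, 3] / [2]
  Insert 3 (step 4): P = [2, 3] / [4, 5];  Q = [1, 3] / [2, 4]
  Insert 1 (step 5): P = [1, 3] / [2, 5] / [4];  Q = [1, 3] / [2, 4] / [5]
  Insert 6 (step 6): P = [1, 3, 6] / [2, 5] / [4];  Q = [1, 3, 6] / [2, 4] / [5]
  Insert 7 (step 7): P = [1, 3, 6, 7] / [2, 5] / [4];  Q = [1, 3, 6, 7] / [2, 4] / [5]
Final shape: (4, 2, 1).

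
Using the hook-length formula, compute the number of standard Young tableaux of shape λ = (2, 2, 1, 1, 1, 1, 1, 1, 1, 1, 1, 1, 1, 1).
# SYT of shape (2, 2, 1, 1, 1, 1, 1, 1, 1, 1, 1, 1, 1, 1) = 104

Hook-length formula: f^λ = n! / Π hook(c), product over all cells c of the Young diagram. For λ = (2, 2, 1, 1, 1, 1, 1, 1, 1, 1, 1, 1, 1, 1), n = 16 boxes. Hook lengths by row (left-to-right, top-to-bottom): [15, 2]; [14, 1]; [12]; [11]; [10]; [9]; [8]; [7]; [6]; [5]; [4]; [3]; [2]; [1]. Product of hooks = 201180672000. So f^λ = 16! / 201180672000 = 20922789888000 / 201180672000 = 104.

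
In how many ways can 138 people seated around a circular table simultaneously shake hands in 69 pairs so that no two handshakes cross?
C_69 = 337485502510215975556783793455058624700

These noncrossing handshakes are counted by the Catalan number C_n = (1/(n + 1)) · C(2n, n). For n = 69: C_69 = (1/70) · C(138, 69) = 23623985175715118288974865541854103729000/70 = 337485502510215975556783793455058624700.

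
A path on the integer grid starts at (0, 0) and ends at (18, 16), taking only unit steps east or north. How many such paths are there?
Number of paths = 2203961430

A monotone lattice path from (0, 0) to (18, 16) consists of 18 east steps and 16 north steps in some order, so it is determined by which 18 of the 34 steps are east. The count is C(34, 18) = 2203961430.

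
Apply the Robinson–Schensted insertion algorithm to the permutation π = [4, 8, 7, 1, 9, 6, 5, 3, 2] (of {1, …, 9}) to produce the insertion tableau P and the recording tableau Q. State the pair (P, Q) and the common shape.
P = [1, 2, 9] / [3, 5] / [4] / [6] / [7] / [8];  Q = [1, 2, 5] / [3, 6] / [4] / [7] / [8] / [9];  common shape = (3, 2, 1, 1, 1, 1)

Row-insert the values π_1, π_2, … into P one at a time, bumping the leftmost entry strictly greater than the inserted value down to the next row. The recording tableau Q records, in position (i, j), the step at which that cell was added to P.
  Insert 4 (step 1): P = [4];  Q = [1]
  Insert 8 (step 2): P = [4, 8];  Q = [1, 2]
  Insert 7 (step 3): P = [4, 7] / [8];  Q = [1, 2] / [3]
  Insert 1 (step 4): P = [1, 7] / [4] / [8];  Q = [1, 2] / [3] / [4]
  Insert 9 (step 5): P = [1, 7, 9] / [4] / [8];  Q = [1, 2, 5] / [3] / [4]
  Insert 6 (step 6): P = [1, 6, 9] / [4, 7] / [8];  Q = [1, 2, 5] / [3, 6] / [4]
  Insert 5 (step 7): P = [1, 5, 9] / [4, 6] / [7] / [8];  Q = [1, 2, 5] / [3, 6] / [4] / [7]
  Insert 3 (step 8): P = [1, 3, 9] / [4, 5] / [6] / [7] / [8];  Q = [1, 2, 5] / [3, 6] / [4] / [7] / [8]
  Insert 2 (step 9): P = [1, 2, 9] / [3, 5] / [4] / [6] / [7] / [8];  Q = [1, 2, 5] / [3, 6] / [4] / [7] / [8] / [9]
Final shape: (3, 2, 1, 1, 1, 1).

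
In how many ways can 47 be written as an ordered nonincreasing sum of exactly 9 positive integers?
p(47, 9 parts) = 10156

Partitions of n into exactly k parts are in bijection with partitions of n − k into at most k parts (subtract 1 from each part). So p(47, exactly 9) = p(38, parts ≤ 9). Computing via the recurrence p(m, j) = p(m, j−1) + p(m−j, j) gives 10156.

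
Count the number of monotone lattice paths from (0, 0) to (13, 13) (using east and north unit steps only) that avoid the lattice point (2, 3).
Number of paths = 6873440

Total paths from (0, 0) to (13, 13): C(26, 13) = 10400600. Paths through (2, 3): (paths (0, 0) → (2, 3)) × (paths (2, 3) → (13, 13)) = C(5, 2) · C(21, 11) = 10 · 352716 = 3527160. Avoidance count = 10400600 − 3527160 = 6873440.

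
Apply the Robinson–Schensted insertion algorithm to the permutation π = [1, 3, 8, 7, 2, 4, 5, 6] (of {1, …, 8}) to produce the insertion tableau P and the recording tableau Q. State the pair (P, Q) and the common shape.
P = [1, 2, 4, 5, 6] / [3, 7] / [8];  Q = [1, 2, 3, 7, 8] / [4, 6] / [5];  common shape = (5, 2, 1)

Row-insert the values π_1, π_2, … into P one at a time, bumping the leftmost entry strictly greater than the inserted value down to the next row. The recording tableau Q records, in position (i, j), the step at which that cell was added to P.
  Insert 1 (step 1): P = [1];  Q = [1]
  Insert 3 (step 2): P = [1, 3];  Q = [1, 2]
  Insert 8 (step 3): P = [1, 3, 8];  Q = [1, 2, 3]
  Insert 7 (step 4): P = [1, 3, 7] / [8];  Q = [1, 2, 3] / [4]
  Insert 2 (step 5): P = [1, 2, 7] / [3] / [8];  Q = [1, 2, 3] / [4] / [5]
  Insert 4 (step 6): P = [1, 2, 4] / [3, 7] / [8];  Q = [1, 2, 3] / [4, 6] / [5]
  Insert 5 (step 7): P = [1, 2, 4, 5] / [3, 7] / [8];  Q = [1, 2, 3, 7] / [4, 6] / [5]
  Insert 6 (step 8): P = [1, 2, 4, 5, 6] / [3, 7] / [8];  Q = [1, 2, 3, 7, 8] / [4, 6] / [5]
Final shape: (5, 2, 1).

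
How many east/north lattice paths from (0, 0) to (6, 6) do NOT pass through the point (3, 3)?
Number of paths = 524

Total paths from (0, 0) to (6, 6): C(12, 6) = 924. Paths through (3, 3): (paths (0, 0) → (3, 3)) × (paths (3, 3) → (6, 6)) = C(6, 3) · C(6, 3) = 20 · 20 = 400. Avoidance count = 924 − 400 = 524.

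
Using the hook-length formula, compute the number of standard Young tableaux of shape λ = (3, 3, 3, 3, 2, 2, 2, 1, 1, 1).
# SYT of shape (3, 3, 3, 3, 2, 2, 2, 1, 1, 1) = 14108640

Hook-length formula: f^λ = n! / Π hook(c), product over all cells c of the Young diagram. For λ = (3, 3, 3, 3, 2, 2, 2, 1, 1, 1), n = 21 boxes. Hook lengths by row (left-to-right, top-to-bottom): [12, 8, 4]; [11, 7, 3]; [10, 6, 2]; [9, 5, 1]; [7, 3]; [6, 2]; [5, 1]; [3]; [2]; [1]. Product of hooks = 3621252096000. So f^λ = 21! / 3621252096000 = 51090942171709440000 / 3621252096000 = 14108640.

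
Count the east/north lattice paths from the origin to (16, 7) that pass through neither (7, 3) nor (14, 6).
Number of paths = 86277

Inclusion–exclusion. Total paths: C(23, 16) = 245157. Through P₁: C(10, 7)·C(13, 9) = 85800. Through P₂: C(20, 14)·C(3, 2) = 116280. Since P₁ is strictly southwest of P₂, a monotone path through both must visit P₁ then P₂; paths through both = C(10, 7)·C(10, 7)·C(3, 2) = 43200. Avoid both = 245157 − 85800 − 116280 + 43200 = 86277.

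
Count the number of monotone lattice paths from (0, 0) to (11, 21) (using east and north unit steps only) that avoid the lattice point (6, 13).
Number of paths = 94105596

Total paths from (0, 0) to (11, 21): C(32, 11) = 129024480. Paths through (6, 13): (paths (0, 0) → (6, 13)) × (paths (6, 13) → (11, 21)) = C(19, 6) · C(13, 5) = 27132 · 1287 = 34918884. Avoidance count = 129024480 − 34918884 = 94105596.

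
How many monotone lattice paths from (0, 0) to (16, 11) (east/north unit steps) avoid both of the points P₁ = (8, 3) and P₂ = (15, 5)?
Number of paths = 10847397

Inclusion–exclusion. Total paths: C(27, 16) = 13037895. Through P₁: C(11, 8)·C(16, 8) = 2123550. Through P₂: C(20, 15)·C(7, 1) = 108528. Since P₁ is strictly southwest of P₂, a monotone path through both must visit P₁ then P₂; paths through both = C(11, 8)·C(9, 7)·C(7, 1) = 41580. Avoid both = 13037895 − 2123550 − 108528 + 41580 = 10847397.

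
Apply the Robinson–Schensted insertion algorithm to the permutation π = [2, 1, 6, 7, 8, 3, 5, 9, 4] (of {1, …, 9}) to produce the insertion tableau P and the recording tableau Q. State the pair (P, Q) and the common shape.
P = [1, 3, 4, 8, 9] / [2, 5, 7] / [6];  Q = [1, 3, 4, 5, 8] / [2, 6, 7] / [9];  common shape = (5, 3, 1)

Row-insert the values π_1, π_2, … into P one at a time, bumping the leftmost entry strictly greater than the inserted value down to the next row. The recording tableau Q records, in position (i, j), the step at which that cell was added to P.
  Insert 2 (step 1): P = [2];  Q = [1]
  Insert 1 (step 2): P = [1] / [2];  Q = [1] / [2]
  Insert 6 (step 3): P = [1, 6] / [2];  Q = [1, 3] / [2]
  Insert 7 (step 4): P = [1, 6, 7] / [2];  Q = [1, 3, 4] / [2]
  Insert 8 (step 5): P = [1, 6, 7, 8] / [2];  Q = [1, 3, 4, 5] / [2]
  Insert 3 (step 6): P = [1, 3, 7, 8] / [2, 6];  Q = [1, 3, 4, 5] / [2, 6]
  Insert 5 (step 7): P = [1, 3, 5, 8] / [2, 6, 7];  Q = [1, 3, 4, 5] / [2, 6, 7]
  Insert 9 (step 8): P = [1, 3, 5, 8, 9] / [2, 6, 7];  Q = [1, 3, 4, 5, 8] / [2, 6, 7]
  Insert 4 (step 9): P = [1, 3, 4, 8, 9] / [2, 5, 7] / [6];  Q = [1, 3, 4, 5, 8] / [2, 6, 7] / [9]
Final shape: (5, 3, 1).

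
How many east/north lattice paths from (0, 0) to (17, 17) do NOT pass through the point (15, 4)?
Number of paths = 2333199240

Total paths from (0, 0) to (17, 17): C(34, 17) = 2333606220. Paths through (15, 4): (paths (0, 0) → (15, 4)) × (paths (15, 4) → (17, 17)) = C(19, 15) · C(15, 2) = 3876 · 105 = 406980. Avoidance count = 2333606220 − 406980 = 2333199240.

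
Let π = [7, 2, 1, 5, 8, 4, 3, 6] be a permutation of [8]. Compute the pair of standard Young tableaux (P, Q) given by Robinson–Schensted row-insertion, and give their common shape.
P = [1, 3, 6] / [2, 4, 8] / [5] / [7];  Q = [1, 4, 5] / [2, 6, 8] / [3] / [7];  common shape = (3, 3, 1, 1)

Row-insert the values π_1, π_2, … into P one at a time, bumping the leftmost entry strictly greater than the inserted value down to the next row. The recording tableau Q records, in position (i, j), the step at which that cell was added to P.
  Insert 7 (step 1): P = [7];  Q = [1]
  Insert 2 (step 2): P = [2] / [7];  Q = [1] / [2]
  Insert 1 (step 3): P = [1] / [2] / [7];  Q = [1] / [2] / [3]
  Insert 5 (step 4): P = [1, 5] / [2] / [7];  Q = [1, 4] / [2] / [3]
  Insert 8 (step 5): P = [1, 5, 8] / [2] / [7];  Q = [1, 4, 5] / [2] / [3]
  Insert 4 (step 6): P = [1, 4, 8] / [2, 5] / [7];  Q = [1, 4, 5] / [2, 6] / [3]
  Insert 3 (step 7): P = [1, 3, 8] / [2, 4] / [5] / [7];  Q = [1, 4, 5] / [2, 6] / [3] / [7]
  Insert 6 (step 8): P = [1, 3, 6] / [2, 4, 8] / [5] / [7];  Q = [1, 4, 5] / [2, 6, 8] / [3] / [7]
Final shape: (3, 3, 1, 1).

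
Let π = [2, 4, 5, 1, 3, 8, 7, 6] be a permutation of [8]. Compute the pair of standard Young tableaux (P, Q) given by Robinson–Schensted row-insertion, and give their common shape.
P = [1, 3, 5, 6] / [2, 4, 7] / [8];  Q = [1, 2, 3, 6] / [4, 5, 7] / [8];  common shape = (4, 3, 1)

Row-insert the values π_1, π_2, … into P one at a time, bumping the leftmost entry strictly greater than the inserted value down to the next row. The recording tableau Q records, in position (i, j), the step at which that cell was added to P.
  Insert 2 (step 1): P = [2];  Q = [1]
  Insert 4 (step 2): P = [2, 4];  Q = [1, 2]
  Insert 5 (step 3): P = [2, 4, 5];  Q = [1, 2, 3]
  Insert 1 (step 4): P = [1, 4, 5] / [2];  Q = [1, 2, 3] / [4]
  Insert 3 (step 5): P = [1, 3, 5] / [2, 4];  Q = [1, 2, 3] / [4, 5]
  Insert 8 (step 6): P = [1, 3, 5, 8] / [2, 4];  Q = [1, 2, 3, 6] / [4, 5]
  Insert 7 (step 7): P = [1, 3, 5, 7] / [2, 4, 8];  Q = [1, 2, 3, 6] / [4, 5, 7]
  Insert 6 (step 8): P = [1, 3, 5, 6] / [2, 4, 7] / [8];  Q = [1, 2, 3, 6] / [4, 5, 7] / [8]
Final shape: (4, 3, 1).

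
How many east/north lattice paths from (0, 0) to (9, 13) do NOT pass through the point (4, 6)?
Number of paths = 331100

Total paths from (0, 0) to (9, 13): C(22, 9) = 497420. Paths through (4, 6): (paths (0, 0) → (4, 6)) × (paths (4, 6) → (9, 13)) = C(10, 4) · C(12, 5) = 210 · 792 = 166320. Avoidance count = 497420 − 166320 = 331100.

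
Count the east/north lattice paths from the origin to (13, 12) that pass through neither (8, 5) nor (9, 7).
Number of paths = 3226042

Inclusion–exclusion. Total paths: C(25, 13) = 5200300. Through P₁: C(13, 8)·C(12, 5) = 1019304. Through P₂: C(16, 9)·C(9, 4) = 1441440. Since P₁ is strictly southwest of P₂, a monotone path through both must visit P₁ then P₂; paths through both = C(13, 8)·C(3, 1)·C(9, 4) = 486486. Avoid both = 5200300 − 1019304 − 1441440 + 486486 = 3226042.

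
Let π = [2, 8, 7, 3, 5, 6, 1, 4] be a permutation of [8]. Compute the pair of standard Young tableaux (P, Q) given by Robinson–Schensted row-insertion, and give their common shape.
P = [1, 3, 4, 6] / [2, 5] / [7] / [8];  Q = [1, 2, 5, 6] / [3, 8] / [4] / [7];  common shape = (4, 2, 1, 1)

Row-insert the values π_1, π_2, … into P one at a time, bumping the leftmost entry strictly greater than the inserted value down to the next row. The recording tableau Q records, in position (i, j), the step at which that cell was added to P.
  Insert 2 (step 1): P = [2];  Q = [1]
  Insert 8 (step 2): P = [2, 8];  Q = [1, 2]
  Insert 7 (step 3): P = [2, 7] / [8];  Q = [1, 2] / [3]
  Insert 3 (step 4): P = [2, 3] / [7] / [8];  Q = [1, 2] / [3] / [4]
  Insert 5 (step 5): P = [2, 3, 5] / [7] / [8];  Q = [1, 2, 5] / [3] / [4]
  Insert 6 (step 6): P = [2, 3, 5, 6] / [7] / [8];  Q = [1, 2, 5, 6] / [3] / [4]
  Insert 1 (step 7): P = [1, 3, 5, 6] / [2] / [7] / [8];  Q = [1, 2, 5, 6] / [3] / [4] / [7]
  Insert 4 (step 8): P = [1, 3, 4, 6] / [2, 5] / [7] / [8];  Q = [1, 2, 5, 6] / [3, 8] / [4] / [7]
Final shape: (4, 2, 1, 1).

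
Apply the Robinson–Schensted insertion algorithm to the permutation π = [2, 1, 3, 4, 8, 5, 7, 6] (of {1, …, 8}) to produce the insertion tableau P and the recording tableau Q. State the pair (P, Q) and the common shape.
P = [1, 3, 4, 5, 6] / [2, 7] / [8];  Q = [1, 3, 4, 5, 7] / [2, 6] / [8];  common shape = (5, 2, 1)

Row-insert the values π_1, π_2, … into P one at a time, bumping the leftmost entry strictly greater than the inserted value down to the next row. The recording tableau Q records, in position (i, j), the step at which that cell was added to P.
  Insert 2 (step 1): P = [2];  Q = [1]
  Insert 1 (step 2): P = [1] / [2];  Q = [1] / [2]
  Insert 3 (step 3): P = [1, 3] / [2];  Q = [1, 3] / [2]
  Insert 4 (step 4): P = [1, 3, 4] / [2];  Q = [1, 3, 4] / [2]
  Insert 8 (step 5): P = [1, 3, 4, 8] / [2];  Q = [1, 3, 4, 5] / [2]
  Insert 5 (step 6): P = [1, 3, 4, 5] / [2, 8];  Q = [1, 3, 4, 5] / [2, 6]
  Insert 7 (step 7): P = [1, 3, 4, 5, 7] / [2, 8];  Q = [1, 3, 4, 5, 7] / [2, 6]
  Insert 6 (step 8): P = [1, 3, 4, 5, 6] / [2, 7] / [8];  Q = [1, 3, 4, 5, 7] / [2, 6] / [8]
Final shape: (5, 2, 1).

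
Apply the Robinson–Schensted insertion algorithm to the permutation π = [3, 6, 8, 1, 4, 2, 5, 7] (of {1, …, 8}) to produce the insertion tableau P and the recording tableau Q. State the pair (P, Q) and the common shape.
P = [1, 2, 5, 7] / [3, 4, 8] / [6];  Q = [1, 2, 3, 8] / [4, 5, 7] / [6];  common shape = (4, 3, 1)

Row-insert the values π_1, π_2, … into P one at a time, bumping the leftmost entry strictly greater than the inserted value down to the next row. The recording tableau Q records, in position (i, j), the step at which that cell was added to P.
  Insert 3 (step 1): P = [3];  Q = [1]
  Insert 6 (step 2): P = [3, 6];  Q = [1, 2]
  Insert 8 (step 3): P = [3, 6, 8];  Q = [1, 2, 3]
  Insert 1 (step 4): P = [1, 6, 8] / [3];  Q = [1, 2, 3] / [4]
  Insert 4 (step 5): P = [1, 4, 8] / [3, 6];  Q = [1, 2, 3] / [4, 5]
  Insert 2 (step 6): P = [1, 2, 8] / [3, 4] / [6];  Q = [1, 2, 3] / [4, 5] / [6]
  Insert 5 (step 7): P = [1, 2, 5] / [3, 4, 8] / [6];  Q = [1, 2, 3] / [4, 5, 7] / [6]
  Insert 7 (step 8): P = [1, 2, 5, 7] / [3, 4, 8] / [6];  Q = [1, 2, 3, 8] / [4, 5, 7] / [6]
Final shape: (4, 3, 1).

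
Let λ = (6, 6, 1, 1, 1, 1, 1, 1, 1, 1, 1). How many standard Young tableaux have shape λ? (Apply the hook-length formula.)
# SYT of shape (6, 6, 1, 1, 1, 1, 1, 1, 1, 1, 1) = 6789783

Hook-length formula: f^λ = n! / Π hook(c), product over all cells c of the Young diagram. For λ = (6, 6, 1, 1, 1, 1, 1, 1, 1, 1, 1), n = 21 boxes. Hook lengths by row (left-to-right, top-to-bottom): [16, 6, 5, 4, 3, 2]; [15, 5, 4, 3, 2, 1]; [9]; [8]; [7]; [6]; [5]; [4]; [3]; [2]; [1]. Product of hooks = 7524679680000. So f^λ = 21! / 7524679680000 = 51090942171709440000 / 7524679680000 = 6789783.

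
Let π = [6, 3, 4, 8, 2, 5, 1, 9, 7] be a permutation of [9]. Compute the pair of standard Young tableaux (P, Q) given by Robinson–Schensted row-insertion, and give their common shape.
P = [1, 4, 5, 7] / [2, 8, 9] / [3] / [6];  Q = [1, 3, 4, 8] / [2, 6, 9] / [5] / [7];  common shape = (4, 3, 1, 1)

Row-insert the values π_1, π_2, … into P one at a time, bumping the leftmost entry strictly greater than the inserted value down to the next row. The recording tableau Q records, in position (i, j), the step at which that cell was added to P.
  Insert 6 (step 1): P = [6];  Q = [1]
  Insert 3 (step 2): P = [3] / [6];  Q = [1] / [2]
  Insert 4 (step 3): P = [3, 4] / [6];  Q = [1, 3] / [2]
  Insert 8 (step 4): P = [3, 4, 8] / [6];  Q = [1, 3, 4] / [2]
  Insert 2 (step 5): P = [2, 4, 8] / [3] / [6];  Q = [1, 3, 4] / [2] / [5]
  Insert 5 (step 6): P = [2, 4, 5] / [3, 8] / [6];  Q = [1, 3, 4] / [2, 6] / [5]
  Insert 1 (step 7): P = [1, 4, 5] / [2, 8] / [3] / [6];  Q = [1, 3, 4] / [2, 6] / [5] / [7]
  Insert 9 (step 8): P = [1, 4, 5, 9] / [2, 8] / [3] / [6];  Q = [1, 3, 4, 8] / [2, 6] / [5] / [7]
  Insert 7 (step 9): P = [1, 4, 5, 7] / [2, 8, 9] / [3] / [6];  Q = [1, 3, 4, 8] / [2, 6, 9] / [5] / [7]
Final shape: (4, 3, 1, 1).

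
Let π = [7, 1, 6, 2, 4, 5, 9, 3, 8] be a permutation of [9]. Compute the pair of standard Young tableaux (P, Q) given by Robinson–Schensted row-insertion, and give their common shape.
P = [1, 2, 3, 5, 8] / [4, 9] / [6] / [7];  Q = [1, 3, 5, 6, 7] / [2, 9] / [4] / [8];  common shape = (5, 2, 1, 1)

Row-insert the values π_1, π_2, … into P one at a time, bumping the leftmost entry strictly greater than the inserted value down to the next row. The recording tableau Q records, in position (i, j), the step at which that cell was added to P.
  Insert 7 (step 1): P = [7];  Q = [1]
  Insert 1 (step 2): P = [1] / [7];  Q = [1] / [2]
  Insert 6 (step 3): P = [1, 6] / [7];  Q = [1, 3] / [2]
  Insert 2 (step 4): P = [1, 2] / [6] / [7];  Q = [1, 3] / [2] / [4]
  Insert 4 (step 5): P = [1, 2, 4] / [6] / [7];  Q = [1, 3, 5] / [2] / [4]
  Insert 5 (step 6): P = [1, 2, 4, 5] / [6] / [7];  Q = [1, 3, 5, 6] / [2] / [4]
  Insert 9 (step 7): P = [1, 2, 4, 5, 9] / [6] / [7];  Q = [1, 3, 5, 6, 7] / [2] / [4]
  Insert 3 (step 8): P = [1, 2, 3, 5, 9] / [4] / [6] / [7];  Q = [1, 3, 5, 6, 7] / [2] / [4] / [8]
  Insert 8 (step 9): P = [1, 2, 3, 5, 8] / [4, 9] / [6] / [7];  Q = [1, 3, 5, 6, 7] / [2, 9] / [4] / [8]
Final shape: (5, 2, 1, 1).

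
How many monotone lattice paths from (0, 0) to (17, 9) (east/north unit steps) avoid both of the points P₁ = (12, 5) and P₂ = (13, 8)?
Number of paths = 1451172

Inclusion–exclusion. Total paths: C(26, 17) = 3124550. Through P₁: C(17, 12)·C(9, 5) = 779688. Through P₂: C(21, 13)·C(5, 4) = 1017450. Since P₁ is strictly southwest of P₂, a monotone path through both must visit P₁ then P₂; paths through both = C(17, 12)·C(4, 1)·C(5, 4) = 123760. Avoid both = 3124550 − 779688 − 1017450 + 123760 = 1451172.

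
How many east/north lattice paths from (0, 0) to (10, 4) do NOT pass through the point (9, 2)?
Number of paths = 836

Total paths from (0, 0) to (10, 4): C(14, 10) = 1001. Paths through (9, 2): (paths (0, 0) → (9, 2)) × (paths (9, 2) → (10, 4)) = C(11, 9) · C(3, 1) = 55 · 3 = 165. Avoidance count = 1001 − 165 = 836.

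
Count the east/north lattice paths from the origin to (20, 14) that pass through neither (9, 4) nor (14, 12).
Number of paths = 895133840

Inclusion–exclusion. Total paths: C(34, 20) = 1391975640. Through P₁: C(13, 9)·C(21, 11) = 252191940. Through P₂: C(26, 14)·C(8, 6) = 270415600. Since P₁ is strictly southwest of P₂, a monotone path through both must visit P₁ then P₂; paths through both = C(13, 9)·C(13, 5)·C(8, 6) = 25765740. Avoid both = 1391975640 − 252191940 − 270415600 + 25765740 = 895133840.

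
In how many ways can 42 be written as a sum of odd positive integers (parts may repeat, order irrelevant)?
p_odd(42) = 1426

Enumerate partitions using only odd parts via the recurrence o(n, m) = o(n, m−2) + o(n−m, m) over odd m, starting from the largest odd part ≤ n. This gives p_odd(42) = 1426. (Euler's theorem: equals the count of distinct-part partitions.)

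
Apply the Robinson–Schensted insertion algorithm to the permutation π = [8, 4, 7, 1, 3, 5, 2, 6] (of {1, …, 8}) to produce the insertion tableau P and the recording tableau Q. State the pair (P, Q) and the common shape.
P = [1, 2, 5, 6] / [3, 7] / [4] / [8];  Q = [1, 3, 6, 8] / [2, 5] / [4] / [7];  common shape = (4, 2, 1, 1)

Row-insert the values π_1, π_2, … into P one at a time, bumping the leftmost entry strictly greater than the inserted value down to the next row. The recording tableau Q records, in position (i, j), the step at which that cell was added to P.
  Insert 8 (step 1): P = [8];  Q = [1]
  Insert 4 (step 2): P = [4] / [8];  Q = [1] / [2]
  Insert 7 (step 3): P = [4, 7] / [8];  Q = [1, 3] / [2]
  Insert 1 (step 4): P = [1, 7] / [4] / [8];  Q = [1, 3] / [2] / [4]
  Insert 3 (step 5): P = [1, 3] / [4, 7] / [8];  Q = [1, 3] / [2, 5] / [4]
  Insert 5 (step 6): P = [1, 3, 5] / [4, 7] / [8];  Q = [1, 3, 6] / [2, 5] / [4]
  Insert 2 (step 7): P = [1, 2, 5] / [3, 7] / [4] / [8];  Q = [1, 3, 6] / [2, 5] / [4] / [7]
  Insert 6 (step 8): P = [1, 2, 5, 6] / [3, 7] / [4] / [8];  Q = [1, 3, 6, 8] / [2, 5] / [4] / [7]
Final shape: (4, 2, 1, 1).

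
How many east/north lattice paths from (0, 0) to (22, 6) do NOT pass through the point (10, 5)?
Number of paths = 337701

Total paths from (0, 0) to (22, 6): C(28, 22) = 376740. Paths through (10, 5): (paths (0, 0) → (10, 5)) × (paths (10, 5) → (22, 6)) = C(15, 10) · C(13, 12) = 3003 · 13 = 39039. Avoidance count = 376740 − 39039 = 337701.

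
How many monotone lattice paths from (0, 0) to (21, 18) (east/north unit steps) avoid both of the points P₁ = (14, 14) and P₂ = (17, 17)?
Number of paths = 41464294890

Inclusion–exclusion. Total paths: C(39, 21) = 62359143990. Through P₁: C(28, 14)·C(11, 7) = 13238478000. Through P₂: C(34, 17)·C(5, 4) = 11668031100. Since P₁ is strictly southwest of P₂, a monotone path through both must visit P₁ then P₂; paths through both = C(28, 14)·C(6, 3)·C(5, 4) = 4011660000. Avoid both = 62359143990 − 13238478000 − 11668031100 + 4011660000 = 41464294890.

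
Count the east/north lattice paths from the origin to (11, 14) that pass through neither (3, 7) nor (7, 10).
Number of paths = 2617840

Inclusion–exclusion. Total paths: C(25, 11) = 4457400. Through P₁: C(10, 3)·C(15, 8) = 772200. Through P₂: C(17, 7)·C(8, 4) = 1361360. Since P₁ is strictly southwest of P₂, a monotone path through both must visit P₁ then P₂; paths through both = C(10, 3)·C(7, 4)·C(8, 4) = 294000. Avoid both = 4457400 − 772200 − 1361360 + 294000 = 2617840.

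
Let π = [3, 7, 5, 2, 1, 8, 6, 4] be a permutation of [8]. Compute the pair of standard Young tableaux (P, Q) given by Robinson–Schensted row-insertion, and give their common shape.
P = [1, 4, 6] / [2, 5] / [3, 8] / [7];  Q = [1, 2, 6] / [3, 7] / [4, 8] / [5];  common shape = (3, 2, 2, 1)

Row-insert the values π_1, π_2, … into P one at a time, bumping the leftmost entry strictly greater than the inserted value down to the next row. The recording tableau Q records, in position (i, j), the step at which that cell was added to P.
  Insert 3 (step 1): P = [3];  Q = [1]
  Insert 7 (step 2): P = [3, 7];  Q = [1, 2]
  Insert 5 (step 3): P = [3, 5] / [7];  Q = [1, 2] / [3]
  Insert 2 (step 4): P = [2, 5] / [3] / [7];  Q = [1, 2] / [3] / [4]
  Insert 1 (step 5): P = [1, 5] / [2] / [3] / [7];  Q = [1, 2] / [3] / [4] / [5]
  Insert 8 (step 6): P = [1, 5, 8] / [2] / [3] / [7];  Q = [1, 2, 6] / [3] / [4] / [5]
  Insert 6 (step 7): P = [1, 5, 6] / [2, 8] / [3] / [7];  Q = [1, 2, 6] / [3, 7] / [4] / [5]
  Insert 4 (step 8): P = [1, 4, 6] / [2, 5] / [3, 8] / [7];  Q = [1, 2, 6] / [3, 7] / [4, 8] / [5]
Final shape: (3, 2, 2, 1).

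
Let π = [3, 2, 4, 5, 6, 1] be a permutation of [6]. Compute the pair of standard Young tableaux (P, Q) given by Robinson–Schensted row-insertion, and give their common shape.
P = [1, 4, 5, 6] / [2] / [3];  Q = [1, 3, 4, 5] / [2] / [6];  common shape = (4, 1, 1)

Row-insert the values π_1, π_2, … into P one at a time, bumping the leftmost entry strictly greater than the inserted value down to the next row. The recording tableau Q records, in position (i, j), the step at which that cell was added to P.
  Insert 3 (step 1): P = [3];  Q = [1]
  Insert 2 (step 2): P = [2] / [3];  Q = [1] / [2]
  Insert 4 (step 3): P = [2, 4] / [3];  Q = [1, 3] / [2]
  Insert 5 (step 4): P = [2, 4, 5] / [3];  Q = [1, 3, 4] / [2]
  Insert 6 (step 5): P = [2, 4, 5, 6] / [3];  Q = [1, 3, 4, 5] / [2]
  Insert 1 (step 6): P = [1, 4, 5, 6] / [2] / [3];  Q = [1, 3, 4, 5] / [2] / [6]
Final shape: (4, 1, 1).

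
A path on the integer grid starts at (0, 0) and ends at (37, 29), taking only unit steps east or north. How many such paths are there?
Number of paths = 4472995859186094240

A monotone lattice path from (0, 0) to (37, 29) consists of 37 east steps and 29 north steps in some order, so it is determined by which 37 of the 66 steps are east. The count is C(66, 37) = 4472995859186094240.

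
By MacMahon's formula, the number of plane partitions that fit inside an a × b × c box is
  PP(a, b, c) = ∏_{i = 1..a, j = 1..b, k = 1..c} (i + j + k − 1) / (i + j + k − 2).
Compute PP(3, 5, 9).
PP(3, 5, 9) = 208416208

Evaluate the triple product over i = 1..3, j = 1..5, k = 1..9. The factors are (2/1) · (3/2) · (4/3) · (5/4) · (6/5) · (7/6) · (8/7) · (9/8) · … (135 factors total). The numerators and denominators telescope so the product is an integer; carrying out the multiplication exactly gives PP(3, 5, 9) = 208416208.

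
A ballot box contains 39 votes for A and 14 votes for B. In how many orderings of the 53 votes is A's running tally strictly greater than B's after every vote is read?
Strict-lead orderings = 1133952785000

Total orderings of the 53 votes with 39 for A: C(53, 39) = 2403979904200. By the Bertrand ballot formula (Cycle Lemma / reflection principle), the number of orderings in which A is strictly ahead of B throughout is (p − q)/(p + q) · C(p + q, p) = (39 − 14)/(39 + 14) · 2403979904200 = 1133952785000.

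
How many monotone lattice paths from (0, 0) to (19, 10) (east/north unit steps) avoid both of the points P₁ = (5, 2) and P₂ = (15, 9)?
Number of paths = 8819360

Inclusion–exclusion. Total paths: C(29, 19) = 20030010. Through P₁: C(7, 5)·C(22, 14) = 6715170. Through P₂: C(24, 15)·C(5, 4) = 6537520. Since P₁ is strictly southwest of P₂, a monotone path through both must visit P₁ then P₂; paths through both = C(7, 5)·C(17, 10)·C(5, 4) = 2042040. Avoid both = 20030010 − 6715170 − 6537520 + 2042040 = 8819360.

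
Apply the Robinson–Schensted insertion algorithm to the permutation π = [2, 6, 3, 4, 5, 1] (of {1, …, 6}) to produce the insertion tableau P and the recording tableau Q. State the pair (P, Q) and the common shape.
P = [1, 3, 4, 5] / [2] / [6];  Q = [1, 2, 4, 5] / [3] / [6];  common shape = (4, 1, 1)

Row-insert the values π_1, π_2, … into P one at a time, bumping the leftmost entry strictly greater than the inserted value down to the next row. The recording tableau Q records, in position (i, j), the step at which that cell was added to P.
  Insert 2 (step 1): P = [2];  Q = [1]
  Insert 6 (step 2): P = [2, 6];  Q = [1, 2]
  Insert 3 (step 3): P = [2, 3] / [6];  Q = [1, 2] / [3]
  Insert 4 (step 4): P = [2, 3, 4] / [6];  Q = [1, 2, 4] / [3]
  Insert 5 (step 5): P = [2, 3, 4, 5] / [6];  Q = [1, 2, 4, 5] / [3]
  Insert 1 (step 6): P = [1, 3, 4, 5] / [2] / [6];  Q = [1, 2, 4, 5] / [3] / [6]
Final shape: (4, 1, 1).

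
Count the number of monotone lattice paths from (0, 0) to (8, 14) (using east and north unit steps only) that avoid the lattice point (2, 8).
Number of paths = 278190

Total paths from (0, 0) to (8, 14): C(22, 8) = 319770. Paths through (2, 8): (paths (0, 0) → (2, 8)) × (paths (2, 8) → (8, 14)) = C(10, 2) · C(12, 6) = 45 · 924 = 41580. Avoidance count = 319770 − 41580 = 278190.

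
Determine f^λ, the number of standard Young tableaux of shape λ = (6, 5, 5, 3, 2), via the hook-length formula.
# SYT of shape (6, 5, 5, 3, 2) = 299304720

Hook-length formula: f^λ = n! / Π hook(c), product over all cells c of the Young diagram. For λ = (6, 5, 5, 3, 2), n = 21 boxes. Hook lengths by row (left-to-right, top-to-bottom): [10, 9, 7, 5, 4, 1]; [8, 7, 5, 3, 2]; [7, 6, 4, 2, 1]; [4, 3, 1]; [2, 1]. Product of hooks = 170698752000. So f^λ = 21! / 170698752000 = 51090942171709440000 / 170698752000 = 299304720.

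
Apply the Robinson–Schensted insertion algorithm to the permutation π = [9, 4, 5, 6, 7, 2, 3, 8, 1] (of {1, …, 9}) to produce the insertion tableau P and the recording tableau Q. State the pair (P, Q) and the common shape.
P = [1, 3, 6, 7, 8] / [2, 5] / [4] / [9];  Q = [1, 3, 4, 5, 8] / [2, 7] / [6] / [9];  common shape = (5, 2, 1, 1)

Row-insert the values π_1, π_2, … into P one at a time, bumping the leftmost entry strictly greater than the inserted value down to the next row. The recording tableau Q records, in position (i, j), the step at which that cell was added to P.
  Insert 9 (step 1): P = [9];  Q = [1]
  Insert 4 (step 2): P = [4] / [9];  Q = [1] / [2]
  Insert 5 (step 3): P = [4, 5] / [9];  Q = [1, 3] / [2]
  Insert 6 (step 4): P = [4, 5, 6] / [9];  Q = [1, 3, 4] / [2]
  Insert 7 (step 5): P = [4, 5, 6, 7] / [9];  Q = [1, 3, 4, 5] / [2]
  Insert 2 (step 6): P = [2, 5, 6, 7] / [4] / [9];  Q = [1, 3, 4, 5] / [2] / [6]
  Insert 3 (step 7): P = [2, 3, 6, 7] / [4, 5] / [9];  Q = [1, 3, 4, 5] / [2, 7] / [6]
  Insert 8 (step 8): P = [2, 3, 6, 7, 8] / [4, 5] / [9];  Q = [1, 3, 4, 5, 8] / [2, 7] / [6]
  Insert 1 (step 9): P = [1, 3, 6, 7, 8] / [2, 5] / [4] / [9];  Q = [1, 3, 4, 5, 8] / [2, 7] / [6] / [9]
Final shape: (5, 2, 1, 1).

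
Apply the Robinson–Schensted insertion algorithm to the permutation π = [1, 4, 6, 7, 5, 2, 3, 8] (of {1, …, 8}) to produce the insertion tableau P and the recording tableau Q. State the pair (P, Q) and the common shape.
P = [1, 2, 3, 7, 8] / [4, 5] / [6];  Q = [1, 2, 3, 4, 8] / [5, 7] / [6];  common shape = (5, 2, 1)

Row-insert the values π_1, π_2, … into P one at a time, bumping the leftmost entry strictly greater than the inserted value down to the next row. The recording tableau Q records, in position (i, j), the step at which that cell was added to P.
  Insert 1 (step 1): P = [1];  Q = [1]
  Insert 4 (step 2): P = [1, 4];  Q = [1, 2]
  Insert 6 (step 3): P = [1, 4, 6];  Q = [1, 2, 3]
  Insert 7 (step 4): P = [1, 4, 6, 7];  Q = [1, 2, 3, 4]
  Insert 5 (step 5): P = [1, 4, 5, 7] / [6];  Q = [1, 2, 3, 4] / [5]
  Insert 2 (step 6): P = [1, 2, 5, 7] / [4] / [6];  Q = [1, 2, 3, 4] / [5] / [6]
  Insert 3 (step 7): P = [1, 2, 3, 7] / [4, 5] / [6];  Q = [1, 2, 3, 4] / [5, 7] / [6]
  Insert 8 (step 8): P = [1, 2, 3, 7, 8] / [4, 5] / [6];  Q = [1, 2, 3, 4, 8] / [5, 7] / [6]
Final shape: (5, 2, 1).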